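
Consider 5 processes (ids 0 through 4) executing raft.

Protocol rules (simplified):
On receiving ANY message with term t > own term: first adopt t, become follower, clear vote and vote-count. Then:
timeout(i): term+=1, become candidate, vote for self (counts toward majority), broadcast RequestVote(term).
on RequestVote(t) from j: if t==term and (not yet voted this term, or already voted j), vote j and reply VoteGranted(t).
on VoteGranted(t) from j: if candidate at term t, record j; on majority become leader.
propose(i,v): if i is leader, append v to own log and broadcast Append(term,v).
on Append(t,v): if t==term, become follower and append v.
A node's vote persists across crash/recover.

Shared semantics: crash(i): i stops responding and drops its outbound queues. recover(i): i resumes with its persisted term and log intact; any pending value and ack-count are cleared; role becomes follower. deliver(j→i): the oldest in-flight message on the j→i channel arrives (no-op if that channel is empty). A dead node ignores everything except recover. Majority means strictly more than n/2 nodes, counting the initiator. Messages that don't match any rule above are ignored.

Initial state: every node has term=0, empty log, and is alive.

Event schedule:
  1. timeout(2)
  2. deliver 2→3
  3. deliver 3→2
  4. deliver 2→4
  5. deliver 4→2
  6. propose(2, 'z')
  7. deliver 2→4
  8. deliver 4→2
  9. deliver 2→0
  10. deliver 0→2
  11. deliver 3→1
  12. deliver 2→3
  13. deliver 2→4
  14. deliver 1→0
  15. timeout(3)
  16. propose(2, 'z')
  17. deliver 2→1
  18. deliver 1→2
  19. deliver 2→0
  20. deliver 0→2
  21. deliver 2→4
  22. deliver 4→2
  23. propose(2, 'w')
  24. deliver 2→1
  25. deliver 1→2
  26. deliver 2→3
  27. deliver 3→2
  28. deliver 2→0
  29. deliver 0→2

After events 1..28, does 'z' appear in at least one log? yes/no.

yes

e1 timeout(2): 2[cand,t=1,-]
e2 deliver 2→3: 3[foll,t=1,-]
e3 deliver 3→2: ·
e4 deliver 2→4: 4[foll,t=1,-]
e5 deliver 4→2: 2[lead,t=1,-]
e6 propose(2,'z'): 2[lead,t=1,z]
e7 deliver 2→4: 4[foll,t=1,z]
e8 deliver 4→2: ·
e9 deliver 2→0: 0[foll,t=1,-]
e10 deliver 0→2: ·
e11 deliver 3→1: ·
e12 deliver 2→3: 3[foll,t=1,z]
e13 deliver 2→4: ·
e14 deliver 1→0: ·
e15 timeout(3): 3[cand,t=2,z]
e16 propose(2,'z'): 2[lead,t=1,z,z]
e17 deliver 2→1: 1[foll,t=1,-]
e18 deliver 1→2: ·
e19 deliver 2→0: 0[foll,t=1,z]
e20 deliver 0→2: ·
e21 deliver 2→4: 4[foll,t=1,z,z]
e22 deliver 4→2: ·
e23 propose(2,'w'): 2[lead,t=1,z,z,w]
e24 deliver 2→1: 1[foll,t=1,z]
e25 deliver 1→2: ·
e26 deliver 2→3: ·
e27 deliver 3→2: 2[foll,t=2,z,z,w]
e28 deliver 2→0: 0[foll,t=1,z,z]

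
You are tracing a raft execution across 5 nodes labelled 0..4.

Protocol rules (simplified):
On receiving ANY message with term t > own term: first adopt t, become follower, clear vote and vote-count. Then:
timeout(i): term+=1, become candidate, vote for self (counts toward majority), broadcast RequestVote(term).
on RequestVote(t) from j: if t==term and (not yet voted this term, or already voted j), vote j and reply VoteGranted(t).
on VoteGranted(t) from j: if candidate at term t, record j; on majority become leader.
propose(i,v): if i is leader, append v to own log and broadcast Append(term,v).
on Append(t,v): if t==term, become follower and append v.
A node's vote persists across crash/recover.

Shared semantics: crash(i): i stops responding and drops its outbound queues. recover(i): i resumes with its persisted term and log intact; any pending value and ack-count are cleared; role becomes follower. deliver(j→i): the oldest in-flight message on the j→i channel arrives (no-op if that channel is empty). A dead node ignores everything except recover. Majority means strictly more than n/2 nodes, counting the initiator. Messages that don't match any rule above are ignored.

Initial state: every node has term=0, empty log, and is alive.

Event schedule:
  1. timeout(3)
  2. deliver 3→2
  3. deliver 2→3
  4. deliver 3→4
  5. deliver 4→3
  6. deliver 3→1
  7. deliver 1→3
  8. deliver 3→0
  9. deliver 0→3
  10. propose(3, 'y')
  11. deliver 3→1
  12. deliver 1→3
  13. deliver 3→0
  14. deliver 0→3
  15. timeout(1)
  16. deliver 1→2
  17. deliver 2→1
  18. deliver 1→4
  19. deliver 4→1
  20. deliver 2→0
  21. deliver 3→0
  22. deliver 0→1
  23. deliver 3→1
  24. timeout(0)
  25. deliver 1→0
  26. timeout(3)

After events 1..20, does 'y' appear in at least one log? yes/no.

yes

step 1 timeout(3): 3={cand,t=1,log=-}
step 2 deliver 3→2: 2={foll,t=1,log=-}
step 3 deliver 2→3: —
step 4 deliver 3→4: 4={foll,t=1,log=-}
step 5 deliver 4→3: 3={lead,t=1,log=-}
step 6 deliver 3→1: 1={foll,t=1,log=-}
step 7 deliver 1→3: —
step 8 deliver 3→0: 0={foll,t=1,log=-}
step 9 deliver 0→3: —
step 10 propose(3,'y'): 3={lead,t=1,log=y}
step 11 deliver 3→1: 1={foll,t=1,log=y}
step 12 deliver 1→3: —
step 13 deliver 3→0: 0={foll,t=1,log=y}
step 14 deliver 0→3: —
step 15 timeout(1): 1={cand,t=2,log=y}
step 16 deliver 1→2: 2={foll,t=2,log=-}
step 17 deliver 2→1: —
step 18 deliver 1→4: 4={foll,t=2,log=-}
step 19 deliver 4→1: 1={lead,t=2,log=y}
step 20 deliver 2→0: —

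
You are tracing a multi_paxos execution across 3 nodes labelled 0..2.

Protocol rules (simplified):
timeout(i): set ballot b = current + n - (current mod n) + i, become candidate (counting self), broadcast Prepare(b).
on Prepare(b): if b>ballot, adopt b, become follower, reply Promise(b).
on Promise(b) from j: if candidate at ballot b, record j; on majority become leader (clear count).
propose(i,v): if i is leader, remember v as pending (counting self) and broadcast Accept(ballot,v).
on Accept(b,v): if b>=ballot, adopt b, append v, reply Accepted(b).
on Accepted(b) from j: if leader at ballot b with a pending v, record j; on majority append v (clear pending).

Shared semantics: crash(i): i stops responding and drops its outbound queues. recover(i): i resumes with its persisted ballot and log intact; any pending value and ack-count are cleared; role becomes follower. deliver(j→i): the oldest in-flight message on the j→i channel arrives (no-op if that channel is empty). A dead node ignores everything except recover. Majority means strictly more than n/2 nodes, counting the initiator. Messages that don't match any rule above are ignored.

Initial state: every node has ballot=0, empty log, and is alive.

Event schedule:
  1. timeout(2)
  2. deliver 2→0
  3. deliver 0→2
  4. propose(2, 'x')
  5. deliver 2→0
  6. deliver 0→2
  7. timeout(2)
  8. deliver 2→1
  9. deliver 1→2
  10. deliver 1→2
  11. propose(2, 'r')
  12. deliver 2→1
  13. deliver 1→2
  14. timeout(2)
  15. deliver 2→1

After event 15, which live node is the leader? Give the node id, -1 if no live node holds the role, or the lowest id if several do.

-1

1. timeout(2):  <2:cand b5 ->
2. deliver 2→0:  <0:foll b5 ->
3. deliver 0→2:  <2:lead b5 ->
4. propose(2,'x'):  nop
5. deliver 2→0:  <0:foll b5 x>
6. deliver 0→2:  <2:lead b5 x>
7. timeout(2):  <2:cand b8 x>
8. deliver 2→1:  <1:foll b5 ->
9. deliver 1→2:  nop
10. deliver 1→2:  nop
11. propose(2,'r'):  nop
12. deliver 2→1:  <1:foll b5 x>
13. deliver 1→2:  nop
14. timeout(2):  <2:cand b11 x>
15. deliver 2→1:  <1:foll b8 x>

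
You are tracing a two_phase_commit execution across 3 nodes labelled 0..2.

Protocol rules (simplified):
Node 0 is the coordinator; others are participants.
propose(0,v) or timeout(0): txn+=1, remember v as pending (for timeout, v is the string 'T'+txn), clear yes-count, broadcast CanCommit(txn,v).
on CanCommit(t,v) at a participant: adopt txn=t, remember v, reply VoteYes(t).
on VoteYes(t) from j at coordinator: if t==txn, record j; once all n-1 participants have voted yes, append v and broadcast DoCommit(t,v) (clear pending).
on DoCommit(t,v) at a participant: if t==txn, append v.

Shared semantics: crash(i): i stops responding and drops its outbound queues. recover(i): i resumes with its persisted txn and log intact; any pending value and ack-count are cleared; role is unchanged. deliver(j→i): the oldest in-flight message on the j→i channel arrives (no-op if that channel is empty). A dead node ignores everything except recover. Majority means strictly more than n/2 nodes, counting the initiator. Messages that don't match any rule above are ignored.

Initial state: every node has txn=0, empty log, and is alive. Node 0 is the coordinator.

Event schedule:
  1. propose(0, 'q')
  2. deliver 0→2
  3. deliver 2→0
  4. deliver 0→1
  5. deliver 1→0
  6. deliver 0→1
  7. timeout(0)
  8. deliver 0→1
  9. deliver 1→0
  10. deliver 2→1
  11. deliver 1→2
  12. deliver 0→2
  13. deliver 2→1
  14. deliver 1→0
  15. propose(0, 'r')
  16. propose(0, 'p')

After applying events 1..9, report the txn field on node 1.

[1] propose(0,'q') → N0(coor t1 [-])
[2] deliver 0→2 → N2(part t1 [-])
[3] deliver 2→0 → ∅
[4] deliver 0→1 → N1(part t1 [-])
[5] deliver 1→0 → N0(coor t1 [q])
[6] deliver 0→1 → N1(part t1 [q])
[7] timeout(0) → N0(coor t2 [q])
[8] deliver 0→1 → N1(part t2 [q])
[9] deliver 1→0 → ∅

2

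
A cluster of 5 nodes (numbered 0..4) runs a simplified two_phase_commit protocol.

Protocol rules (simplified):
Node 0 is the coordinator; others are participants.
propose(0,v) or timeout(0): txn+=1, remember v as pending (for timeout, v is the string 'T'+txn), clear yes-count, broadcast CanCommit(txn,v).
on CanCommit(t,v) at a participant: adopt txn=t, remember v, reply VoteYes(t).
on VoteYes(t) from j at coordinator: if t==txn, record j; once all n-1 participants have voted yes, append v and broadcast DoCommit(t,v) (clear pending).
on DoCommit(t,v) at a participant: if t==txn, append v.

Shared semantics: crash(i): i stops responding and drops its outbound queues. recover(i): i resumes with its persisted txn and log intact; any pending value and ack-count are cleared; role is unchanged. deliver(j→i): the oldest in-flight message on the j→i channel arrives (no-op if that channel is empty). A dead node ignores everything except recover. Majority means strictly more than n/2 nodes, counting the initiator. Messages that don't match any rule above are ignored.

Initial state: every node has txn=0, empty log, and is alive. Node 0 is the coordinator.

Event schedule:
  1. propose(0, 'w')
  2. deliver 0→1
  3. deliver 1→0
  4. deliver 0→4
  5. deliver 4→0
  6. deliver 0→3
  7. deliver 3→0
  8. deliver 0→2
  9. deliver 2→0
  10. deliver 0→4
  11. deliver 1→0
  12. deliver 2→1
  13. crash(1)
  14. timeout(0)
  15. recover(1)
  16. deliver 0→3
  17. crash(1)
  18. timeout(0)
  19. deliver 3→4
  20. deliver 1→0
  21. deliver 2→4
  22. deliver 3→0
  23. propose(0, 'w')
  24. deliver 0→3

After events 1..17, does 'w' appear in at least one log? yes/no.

[1] propose(0,'w') → N0(coor t1 [-])
[2] deliver 0→1 → N1(part t1 [-])
[3] deliver 1→0 → ∅
[4] deliver 0→4 → N4(part t1 [-])
[5] deliver 4→0 → ∅
[6] deliver 0→3 → N3(part t1 [-])
[7] deliver 3→0 → ∅
[8] deliver 0→2 → N2(part t1 [-])
[9] deliver 2→0 → N0(coor t1 [w])
[10] deliver 0→4 → N4(part t1 [w])
[11] deliver 1→0 → ∅
[12] deliver 2→1 → ∅
[13] crash(1) → N1(✗part t1 [-])
[14] timeout(0) → N0(coor t2 [w])
[15] recover(1) → N1(part t1 [-])
[16] deliver 0→3 → N3(part t1 [w])
[17] crash(1) → N1(✗part t1 [-])

yes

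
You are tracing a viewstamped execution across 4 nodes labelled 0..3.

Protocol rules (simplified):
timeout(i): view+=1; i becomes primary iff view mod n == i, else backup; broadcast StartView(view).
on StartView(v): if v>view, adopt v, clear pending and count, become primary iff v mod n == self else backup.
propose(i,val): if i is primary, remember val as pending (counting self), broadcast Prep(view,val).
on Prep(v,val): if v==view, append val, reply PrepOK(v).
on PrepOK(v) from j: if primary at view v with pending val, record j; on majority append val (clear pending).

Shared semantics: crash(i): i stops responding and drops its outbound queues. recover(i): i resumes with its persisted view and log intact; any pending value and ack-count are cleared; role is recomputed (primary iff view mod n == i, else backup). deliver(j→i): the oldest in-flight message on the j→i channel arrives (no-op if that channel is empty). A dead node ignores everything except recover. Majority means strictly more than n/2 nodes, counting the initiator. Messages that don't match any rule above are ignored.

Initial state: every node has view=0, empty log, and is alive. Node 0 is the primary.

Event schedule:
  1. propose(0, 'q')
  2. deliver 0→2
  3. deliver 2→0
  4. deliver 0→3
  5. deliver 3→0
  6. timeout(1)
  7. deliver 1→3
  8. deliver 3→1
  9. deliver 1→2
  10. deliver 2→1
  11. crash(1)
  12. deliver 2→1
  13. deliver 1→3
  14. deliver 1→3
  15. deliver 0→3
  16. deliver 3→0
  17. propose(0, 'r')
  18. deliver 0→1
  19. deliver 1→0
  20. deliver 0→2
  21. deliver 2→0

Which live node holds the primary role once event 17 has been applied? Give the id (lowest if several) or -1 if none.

after 1 — propose(0,'q'): ·
after 2 — deliver 0→2: n2:back/v0/[q]
after 3 — deliver 2→0: ·
after 4 — deliver 0→3: n3:back/v0/[q]
after 5 — deliver 3→0: n0:prim/v0/[q]
after 6 — timeout(1): n1:prim/v1/[-]
after 7 — deliver 1→3: n3:back/v1/[q]
after 8 — deliver 3→1: ·
after 9 — deliver 1→2: n2:back/v1/[q]
after 10 — deliver 2→1: ·
after 11 — crash(1): n1:✗prim/v1/[-]
after 12 — deliver 2→1: ·
after 13 — deliver 1→3: ·
after 14 — deliver 1→3: ·
after 15 — deliver 0→3: ·
after 16 — deliver 3→0: ·
after 17 — propose(0,'r'): ·

0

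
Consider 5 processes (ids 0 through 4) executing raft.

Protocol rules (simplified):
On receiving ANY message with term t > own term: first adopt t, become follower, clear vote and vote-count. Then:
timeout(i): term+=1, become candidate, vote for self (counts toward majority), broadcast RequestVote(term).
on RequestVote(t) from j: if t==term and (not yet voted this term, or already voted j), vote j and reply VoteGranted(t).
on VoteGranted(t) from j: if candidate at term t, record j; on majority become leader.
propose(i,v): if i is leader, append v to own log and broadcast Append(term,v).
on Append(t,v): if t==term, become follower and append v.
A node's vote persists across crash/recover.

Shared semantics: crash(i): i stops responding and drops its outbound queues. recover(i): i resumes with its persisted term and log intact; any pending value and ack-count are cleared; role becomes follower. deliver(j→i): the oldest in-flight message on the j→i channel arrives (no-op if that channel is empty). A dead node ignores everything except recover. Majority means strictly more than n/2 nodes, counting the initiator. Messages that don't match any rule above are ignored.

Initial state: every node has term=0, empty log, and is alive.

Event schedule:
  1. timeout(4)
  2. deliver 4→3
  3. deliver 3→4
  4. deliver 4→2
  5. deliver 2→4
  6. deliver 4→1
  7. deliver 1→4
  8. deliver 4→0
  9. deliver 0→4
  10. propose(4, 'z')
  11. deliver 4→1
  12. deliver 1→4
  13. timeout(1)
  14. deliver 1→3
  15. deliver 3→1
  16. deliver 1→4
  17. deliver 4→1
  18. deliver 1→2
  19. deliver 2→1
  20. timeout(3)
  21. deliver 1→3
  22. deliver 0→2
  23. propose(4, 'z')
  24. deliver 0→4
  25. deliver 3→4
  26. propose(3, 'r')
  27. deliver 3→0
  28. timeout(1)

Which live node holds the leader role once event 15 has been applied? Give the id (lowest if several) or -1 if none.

after 1 — timeout(4): n4:cand/t1/[-]
after 2 — deliver 4→3: n3:foll/t1/[-]
after 3 — deliver 3→4: ·
after 4 — deliver 4→2: n2:foll/t1/[-]
after 5 — deliver 2→4: n4:lead/t1/[-]
after 6 — deliver 4→1: n1:foll/t1/[-]
after 7 — deliver 1→4: ·
after 8 — deliver 4→0: n0:foll/t1/[-]
after 9 — deliver 0→4: ·
after 10 — propose(4,'z'): n4:lead/t1/[z]
after 11 — deliver 4→1: n1:foll/t1/[z]
after 12 — deliver 1→4: ·
after 13 — timeout(1): n1:cand/t2/[z]
after 14 — deliver 1→3: n3:foll/t2/[-]
after 15 — deliver 3→1: ·

4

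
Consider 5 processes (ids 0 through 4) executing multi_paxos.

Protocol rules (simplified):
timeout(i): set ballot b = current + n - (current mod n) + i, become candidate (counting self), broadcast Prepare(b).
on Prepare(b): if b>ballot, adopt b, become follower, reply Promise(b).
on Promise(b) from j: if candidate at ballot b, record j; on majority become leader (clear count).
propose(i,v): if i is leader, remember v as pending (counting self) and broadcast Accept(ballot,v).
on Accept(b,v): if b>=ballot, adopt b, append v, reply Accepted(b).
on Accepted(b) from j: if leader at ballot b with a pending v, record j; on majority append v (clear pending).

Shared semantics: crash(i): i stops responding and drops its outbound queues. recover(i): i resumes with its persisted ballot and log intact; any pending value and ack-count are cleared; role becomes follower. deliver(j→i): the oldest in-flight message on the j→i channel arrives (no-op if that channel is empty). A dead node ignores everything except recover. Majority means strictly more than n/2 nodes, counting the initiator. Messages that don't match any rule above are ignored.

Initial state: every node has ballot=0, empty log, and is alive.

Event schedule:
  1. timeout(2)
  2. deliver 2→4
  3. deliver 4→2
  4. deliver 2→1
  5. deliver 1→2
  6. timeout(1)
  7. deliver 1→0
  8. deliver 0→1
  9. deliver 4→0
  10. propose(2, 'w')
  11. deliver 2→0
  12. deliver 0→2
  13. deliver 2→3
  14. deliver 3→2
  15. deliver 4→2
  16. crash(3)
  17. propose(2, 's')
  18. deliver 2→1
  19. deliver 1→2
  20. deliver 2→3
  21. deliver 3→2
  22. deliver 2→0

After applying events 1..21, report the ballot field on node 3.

[1] timeout(2) → N2(cand b7 [-])
[2] deliver 2→4 → N4(foll b7 [-])
[3] deliver 4→2 → ∅
[4] deliver 2→1 → N1(foll b7 [-])
[5] deliver 1→2 → N2(lead b7 [-])
[6] timeout(1) → N1(cand b11 [-])
[7] deliver 1→0 → N0(foll b11 [-])
[8] deliver 0→1 → ∅
[9] deliver 4→0 → ∅
[10] propose(2,'w') → ∅
[11] deliver 2→0 → ∅
[12] deliver 0→2 → ∅
[13] deliver 2→3 → N3(foll b7 [-])
[14] deliver 3→2 → ∅
[15] deliver 4→2 → ∅
[16] crash(3) → N3(✗foll b7 [-])
[17] propose(2,'s') → ∅
[18] deliver 2→1 → ∅
[19] deliver 1→2 → N2(foll b11 [-])
[20] deliver 2→3 → ∅
[21] deliver 3→2 → ∅

7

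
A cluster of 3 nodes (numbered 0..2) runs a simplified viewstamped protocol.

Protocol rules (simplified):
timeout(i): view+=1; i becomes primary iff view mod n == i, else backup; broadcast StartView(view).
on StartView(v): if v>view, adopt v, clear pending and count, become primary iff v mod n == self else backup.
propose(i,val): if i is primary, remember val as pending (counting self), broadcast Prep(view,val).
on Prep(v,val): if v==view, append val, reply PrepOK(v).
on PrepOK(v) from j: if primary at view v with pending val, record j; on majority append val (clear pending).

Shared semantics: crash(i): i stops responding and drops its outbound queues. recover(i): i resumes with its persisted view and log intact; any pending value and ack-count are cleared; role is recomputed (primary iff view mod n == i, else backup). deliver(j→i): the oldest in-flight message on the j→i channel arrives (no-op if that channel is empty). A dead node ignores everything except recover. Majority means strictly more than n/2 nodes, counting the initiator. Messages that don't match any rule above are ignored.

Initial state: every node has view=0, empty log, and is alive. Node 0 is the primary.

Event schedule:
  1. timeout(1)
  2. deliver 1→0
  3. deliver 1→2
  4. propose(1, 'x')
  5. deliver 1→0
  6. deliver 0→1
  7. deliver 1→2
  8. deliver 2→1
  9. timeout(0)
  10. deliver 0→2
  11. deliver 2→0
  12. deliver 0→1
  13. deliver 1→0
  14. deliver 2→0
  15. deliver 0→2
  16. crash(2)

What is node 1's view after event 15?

2

after 1 — timeout(1): n1:prim/v1/[-]
after 2 — deliver 1→0: n0:back/v1/[-]
after 3 — deliver 1→2: n2:back/v1/[-]
after 4 — propose(1,'x'): ·
after 5 — deliver 1→0: n0:back/v1/[x]
after 6 — deliver 0→1: n1:prim/v1/[x]
after 7 — deliver 1→2: n2:back/v1/[x]
after 8 — deliver 2→1: ·
after 9 — timeout(0): n0:back/v2/[x]
after 10 — deliver 0→2: n2:prim/v2/[x]
after 11 — deliver 2→0: ·
after 12 — deliver 0→1: n1:back/v2/[x]
after 13 — deliver 1→0: ·
after 14 — deliver 2→0: ·
after 15 — deliver 0→2: ·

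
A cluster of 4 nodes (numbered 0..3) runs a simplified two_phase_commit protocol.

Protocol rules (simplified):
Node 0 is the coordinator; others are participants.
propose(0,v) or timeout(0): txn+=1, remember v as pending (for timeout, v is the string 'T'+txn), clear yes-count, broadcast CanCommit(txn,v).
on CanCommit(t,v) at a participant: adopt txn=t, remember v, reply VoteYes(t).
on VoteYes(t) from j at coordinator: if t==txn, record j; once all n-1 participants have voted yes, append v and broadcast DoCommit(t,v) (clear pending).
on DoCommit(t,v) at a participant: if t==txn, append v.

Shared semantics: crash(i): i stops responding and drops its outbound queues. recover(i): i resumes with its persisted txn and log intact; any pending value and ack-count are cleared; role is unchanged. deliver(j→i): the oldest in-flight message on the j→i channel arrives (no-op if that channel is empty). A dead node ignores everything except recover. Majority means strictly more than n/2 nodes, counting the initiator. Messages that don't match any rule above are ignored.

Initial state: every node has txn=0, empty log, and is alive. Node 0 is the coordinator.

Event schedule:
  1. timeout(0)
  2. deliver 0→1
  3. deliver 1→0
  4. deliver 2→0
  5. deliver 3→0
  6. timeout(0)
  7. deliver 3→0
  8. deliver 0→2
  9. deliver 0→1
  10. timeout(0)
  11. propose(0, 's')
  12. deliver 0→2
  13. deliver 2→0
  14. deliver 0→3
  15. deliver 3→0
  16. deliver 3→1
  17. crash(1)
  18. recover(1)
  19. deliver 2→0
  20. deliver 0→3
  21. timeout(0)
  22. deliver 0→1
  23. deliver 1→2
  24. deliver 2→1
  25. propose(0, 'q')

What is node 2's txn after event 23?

step 1 timeout(0): 0={coor,t=1,log=-}
step 2 deliver 0→1: 1={part,t=1,log=-}
step 3 deliver 1→0: —
step 4 deliver 2→0: —
step 5 deliver 3→0: —
step 6 timeout(0): 0={coor,t=2,log=-}
step 7 deliver 3→0: —
step 8 deliver 0→2: 2={part,t=1,log=-}
step 9 deliver 0→1: 1={part,t=2,log=-}
step 10 timeout(0): 0={coor,t=3,log=-}
step 11 propose(0,'s'): 0={coor,t=4,log=-}
step 12 deliver 0→2: 2={part,t=2,log=-}
step 13 deliver 2→0: —
step 14 deliver 0→3: 3={part,t=1,log=-}
step 15 deliver 3→0: —
step 16 deliver 3→1: —
step 17 crash(1): 1={✗part,t=2,log=-}
step 18 recover(1): 1={part,t=2,log=-}
step 19 deliver 2→0: —
step 20 deliver 0→3: 3={part,t=2,log=-}
step 21 timeout(0): 0={coor,t=5,log=-}
step 22 deliver 0→1: 1={part,t=3,log=-}
step 23 deliver 1→2: —

2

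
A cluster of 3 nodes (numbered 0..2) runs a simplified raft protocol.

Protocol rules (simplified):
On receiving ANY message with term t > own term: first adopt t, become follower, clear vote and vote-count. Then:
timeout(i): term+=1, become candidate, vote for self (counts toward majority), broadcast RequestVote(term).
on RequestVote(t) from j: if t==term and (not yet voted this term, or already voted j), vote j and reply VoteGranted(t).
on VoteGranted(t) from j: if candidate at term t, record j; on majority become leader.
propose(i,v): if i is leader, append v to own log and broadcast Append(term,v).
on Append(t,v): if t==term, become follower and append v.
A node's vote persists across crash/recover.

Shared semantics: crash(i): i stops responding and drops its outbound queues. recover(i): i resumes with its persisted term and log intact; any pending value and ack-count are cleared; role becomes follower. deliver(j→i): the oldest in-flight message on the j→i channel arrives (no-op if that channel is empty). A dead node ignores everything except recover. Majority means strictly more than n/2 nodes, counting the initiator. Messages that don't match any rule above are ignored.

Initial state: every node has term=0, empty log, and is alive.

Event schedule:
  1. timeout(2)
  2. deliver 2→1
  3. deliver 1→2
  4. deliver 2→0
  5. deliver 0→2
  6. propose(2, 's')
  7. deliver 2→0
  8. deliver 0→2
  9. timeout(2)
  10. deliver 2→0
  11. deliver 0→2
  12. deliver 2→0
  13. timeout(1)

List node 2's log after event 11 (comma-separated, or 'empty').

s

[1] timeout(2) → N2(cand t1 [-])
[2] deliver 2→1 → N1(foll t1 [-])
[3] deliver 1→2 → N2(lead t1 [-])
[4] deliver 2→0 → N0(foll t1 [-])
[5] deliver 0→2 → ∅
[6] propose(2,'s') → N2(lead t1 [s])
[7] deliver 2→0 → N0(foll t1 [s])
[8] deliver 0→2 → ∅
[9] timeout(2) → N2(cand t2 [s])
[10] deliver 2→0 → N0(foll t2 [s])
[11] deliver 0→2 → N2(lead t2 [s])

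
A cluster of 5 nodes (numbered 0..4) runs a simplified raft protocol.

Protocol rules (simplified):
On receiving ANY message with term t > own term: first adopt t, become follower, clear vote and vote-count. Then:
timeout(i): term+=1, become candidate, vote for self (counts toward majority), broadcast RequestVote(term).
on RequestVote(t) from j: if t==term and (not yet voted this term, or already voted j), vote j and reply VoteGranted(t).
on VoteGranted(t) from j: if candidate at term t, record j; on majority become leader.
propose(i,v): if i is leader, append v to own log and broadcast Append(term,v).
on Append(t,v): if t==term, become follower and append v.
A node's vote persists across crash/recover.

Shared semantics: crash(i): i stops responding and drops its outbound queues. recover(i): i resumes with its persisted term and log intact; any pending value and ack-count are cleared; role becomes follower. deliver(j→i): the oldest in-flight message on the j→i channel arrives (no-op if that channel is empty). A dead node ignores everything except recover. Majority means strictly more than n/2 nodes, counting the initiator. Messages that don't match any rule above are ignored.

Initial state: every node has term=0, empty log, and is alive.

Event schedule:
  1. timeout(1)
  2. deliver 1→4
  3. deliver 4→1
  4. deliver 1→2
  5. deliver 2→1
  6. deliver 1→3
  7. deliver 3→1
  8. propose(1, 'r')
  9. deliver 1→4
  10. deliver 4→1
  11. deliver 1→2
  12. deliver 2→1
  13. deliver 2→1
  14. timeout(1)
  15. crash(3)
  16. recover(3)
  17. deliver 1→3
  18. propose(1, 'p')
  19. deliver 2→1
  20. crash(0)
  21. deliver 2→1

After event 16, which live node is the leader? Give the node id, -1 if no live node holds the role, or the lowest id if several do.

-1

after 1 — timeout(1): n1:cand/t1/[-]
after 2 — deliver 1→4: n4:foll/t1/[-]
after 3 — deliver 4→1: ·
after 4 — deliver 1→2: n2:foll/t1/[-]
after 5 — deliver 2→1: n1:lead/t1/[-]
after 6 — deliver 1→3: n3:foll/t1/[-]
after 7 — deliver 3→1: ·
after 8 — propose(1,'r'): n1:lead/t1/[r]
after 9 — deliver 1→4: n4:foll/t1/[r]
after 10 — deliver 4→1: ·
after 11 — deliver 1→2: n2:foll/t1/[r]
after 12 — deliver 2→1: ·
after 13 — deliver 2→1: ·
after 14 — timeout(1): n1:cand/t2/[r]
after 15 — crash(3): n3:✗foll/t1/[-]
after 16 — recover(3): n3:foll/t1/[-]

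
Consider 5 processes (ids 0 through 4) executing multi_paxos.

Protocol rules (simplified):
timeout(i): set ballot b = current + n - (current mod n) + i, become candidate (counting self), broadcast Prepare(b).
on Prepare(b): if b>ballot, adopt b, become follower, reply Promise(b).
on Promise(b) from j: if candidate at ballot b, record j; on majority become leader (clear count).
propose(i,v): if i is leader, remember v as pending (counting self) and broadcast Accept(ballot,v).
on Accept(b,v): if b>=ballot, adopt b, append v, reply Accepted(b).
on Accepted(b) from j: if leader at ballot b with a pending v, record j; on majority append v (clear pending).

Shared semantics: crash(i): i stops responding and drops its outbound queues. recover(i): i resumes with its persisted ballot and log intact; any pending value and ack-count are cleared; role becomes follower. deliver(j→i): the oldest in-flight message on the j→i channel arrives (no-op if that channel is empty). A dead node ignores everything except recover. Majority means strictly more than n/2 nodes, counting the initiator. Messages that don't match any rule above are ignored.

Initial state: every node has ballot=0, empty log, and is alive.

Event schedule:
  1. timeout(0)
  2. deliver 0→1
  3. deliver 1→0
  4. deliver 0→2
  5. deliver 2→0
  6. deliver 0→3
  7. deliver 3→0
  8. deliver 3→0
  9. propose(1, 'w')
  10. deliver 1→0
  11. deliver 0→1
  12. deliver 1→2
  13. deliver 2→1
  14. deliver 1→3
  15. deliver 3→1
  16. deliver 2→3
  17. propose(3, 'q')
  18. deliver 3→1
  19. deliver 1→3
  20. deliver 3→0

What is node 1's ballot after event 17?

step 1 timeout(0): 0={cand,b=5,log=-}
step 2 deliver 0→1: 1={foll,b=5,log=-}
step 3 deliver 1→0: —
step 4 deliver 0→2: 2={foll,b=5,log=-}
step 5 deliver 2→0: 0={lead,b=5,log=-}
step 6 deliver 0→3: 3={foll,b=5,log=-}
step 7 deliver 3→0: —
step 8 deliver 3→0: —
step 9 propose(1,'w'): —
step 10 deliver 1→0: —
step 11 deliver 0→1: —
step 12 deliver 1→2: —
step 13 deliver 2→1: —
step 14 deliver 1→3: —
step 15 deliver 3→1: —
step 16 deliver 2→3: —
step 17 propose(3,'q'): —

5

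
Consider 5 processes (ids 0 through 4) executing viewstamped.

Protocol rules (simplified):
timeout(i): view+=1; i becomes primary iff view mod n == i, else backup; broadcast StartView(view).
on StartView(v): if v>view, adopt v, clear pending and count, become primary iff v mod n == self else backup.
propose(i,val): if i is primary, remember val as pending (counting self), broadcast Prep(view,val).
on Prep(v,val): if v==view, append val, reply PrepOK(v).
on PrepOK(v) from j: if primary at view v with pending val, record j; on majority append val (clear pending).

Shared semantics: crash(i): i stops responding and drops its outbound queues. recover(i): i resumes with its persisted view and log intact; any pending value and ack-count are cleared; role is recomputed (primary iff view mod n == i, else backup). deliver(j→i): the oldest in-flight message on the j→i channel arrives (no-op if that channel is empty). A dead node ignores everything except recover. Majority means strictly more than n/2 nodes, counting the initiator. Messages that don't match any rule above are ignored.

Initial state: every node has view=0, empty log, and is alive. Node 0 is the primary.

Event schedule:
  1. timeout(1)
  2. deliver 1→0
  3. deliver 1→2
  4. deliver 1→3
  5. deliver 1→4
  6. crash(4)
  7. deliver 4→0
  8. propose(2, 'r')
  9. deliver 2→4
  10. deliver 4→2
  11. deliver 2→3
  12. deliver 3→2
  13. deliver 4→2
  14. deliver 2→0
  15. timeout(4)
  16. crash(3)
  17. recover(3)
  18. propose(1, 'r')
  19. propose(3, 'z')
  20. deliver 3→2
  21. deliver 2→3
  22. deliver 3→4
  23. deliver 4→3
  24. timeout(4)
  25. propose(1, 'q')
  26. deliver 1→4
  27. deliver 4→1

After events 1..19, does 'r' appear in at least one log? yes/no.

1. timeout(1):  <1:prim v1 ->
2. deliver 1→0:  <0:back v1 ->
3. deliver 1→2:  <2:back v1 ->
4. deliver 1→3:  <3:back v1 ->
5. deliver 1→4:  <4:back v1 ->
6. crash(4):  <4:✗back v1 ->
7. deliver 4→0:  nop
8. propose(2,'r'):  nop
9. deliver 2→4:  nop
10. deliver 4→2:  nop
11. deliver 2→3:  nop
12. deliver 3→2:  nop
13. deliver 4→2:  nop
14. deliver 2→0:  nop
15. timeout(4):  nop
16. crash(3):  <3:✗back v1 ->
17. recover(3):  <3:back v1 ->
18. propose(1,'r'):  nop
19. propose(3,'z'):  nop

no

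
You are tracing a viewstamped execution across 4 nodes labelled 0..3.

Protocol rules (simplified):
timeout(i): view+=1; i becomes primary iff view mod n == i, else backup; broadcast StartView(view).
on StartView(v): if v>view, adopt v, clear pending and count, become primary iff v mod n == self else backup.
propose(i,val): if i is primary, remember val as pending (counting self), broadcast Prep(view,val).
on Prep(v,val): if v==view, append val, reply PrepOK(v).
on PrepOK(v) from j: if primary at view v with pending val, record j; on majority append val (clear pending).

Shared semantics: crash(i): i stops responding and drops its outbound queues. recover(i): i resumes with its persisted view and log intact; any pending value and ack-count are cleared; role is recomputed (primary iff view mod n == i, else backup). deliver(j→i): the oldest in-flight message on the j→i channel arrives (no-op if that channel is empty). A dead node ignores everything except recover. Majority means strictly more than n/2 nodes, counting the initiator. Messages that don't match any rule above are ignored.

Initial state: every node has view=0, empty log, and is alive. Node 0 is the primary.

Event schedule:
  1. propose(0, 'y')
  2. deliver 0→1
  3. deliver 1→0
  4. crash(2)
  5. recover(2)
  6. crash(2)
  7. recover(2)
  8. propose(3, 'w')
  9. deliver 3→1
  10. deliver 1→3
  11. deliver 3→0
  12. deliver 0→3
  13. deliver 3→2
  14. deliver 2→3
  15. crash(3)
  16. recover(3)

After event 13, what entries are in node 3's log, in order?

y

[1] propose(0,'y') → ∅
[2] deliver 0→1 → N1(back v0 [y])
[3] deliver 1→0 → ∅
[4] crash(2) → N2(✗back v0 [-])
[5] recover(2) → N2(back v0 [-])
[6] crash(2) → N2(✗back v0 [-])
[7] recover(2) → N2(back v0 [-])
[8] propose(3,'w') → ∅
[9] deliver 3→1 → ∅
[10] deliver 1→3 → ∅
[11] deliver 3→0 → ∅
[12] deliver 0→3 → N3(back v0 [y])
[13] deliver 3→2 → ∅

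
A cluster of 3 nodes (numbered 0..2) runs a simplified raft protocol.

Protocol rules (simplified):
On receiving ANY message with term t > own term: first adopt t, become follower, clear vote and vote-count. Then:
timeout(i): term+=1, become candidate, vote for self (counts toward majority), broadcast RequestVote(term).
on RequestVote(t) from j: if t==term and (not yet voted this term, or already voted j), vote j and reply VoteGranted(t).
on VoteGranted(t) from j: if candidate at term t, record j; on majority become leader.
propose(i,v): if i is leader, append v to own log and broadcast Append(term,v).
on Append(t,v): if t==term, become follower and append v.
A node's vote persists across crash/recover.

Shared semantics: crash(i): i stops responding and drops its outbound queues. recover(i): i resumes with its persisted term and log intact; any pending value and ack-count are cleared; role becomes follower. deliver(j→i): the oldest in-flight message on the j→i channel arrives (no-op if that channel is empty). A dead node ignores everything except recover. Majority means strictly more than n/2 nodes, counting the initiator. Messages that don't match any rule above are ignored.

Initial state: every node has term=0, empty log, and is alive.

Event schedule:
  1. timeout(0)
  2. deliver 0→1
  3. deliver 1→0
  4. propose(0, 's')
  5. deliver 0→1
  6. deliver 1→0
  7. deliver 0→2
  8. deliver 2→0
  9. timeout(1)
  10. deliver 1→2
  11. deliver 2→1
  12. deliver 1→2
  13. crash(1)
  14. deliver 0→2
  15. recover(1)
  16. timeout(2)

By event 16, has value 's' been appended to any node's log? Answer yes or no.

after 1 — timeout(0): n0:cand/t1/[-]
after 2 — deliver 0→1: n1:foll/t1/[-]
after 3 — deliver 1→0: n0:lead/t1/[-]
after 4 — propose(0,'s'): n0:lead/t1/[s]
after 5 — deliver 0→1: n1:foll/t1/[s]
after 6 — deliver 1→0: ·
after 7 — deliver 0→2: n2:foll/t1/[-]
after 8 — deliver 2→0: ·
after 9 — timeout(1): n1:cand/t2/[s]
after 10 — deliver 1→2: n2:foll/t2/[-]
after 11 — deliver 2→1: n1:lead/t2/[s]
after 12 — deliver 1→2: ·
after 13 — crash(1): n1:✗lead/t2/[s]
after 14 — deliver 0→2: ·
after 15 — recover(1): n1:foll/t2/[s]
after 16 — timeout(2): n2:cand/t3/[-]

yes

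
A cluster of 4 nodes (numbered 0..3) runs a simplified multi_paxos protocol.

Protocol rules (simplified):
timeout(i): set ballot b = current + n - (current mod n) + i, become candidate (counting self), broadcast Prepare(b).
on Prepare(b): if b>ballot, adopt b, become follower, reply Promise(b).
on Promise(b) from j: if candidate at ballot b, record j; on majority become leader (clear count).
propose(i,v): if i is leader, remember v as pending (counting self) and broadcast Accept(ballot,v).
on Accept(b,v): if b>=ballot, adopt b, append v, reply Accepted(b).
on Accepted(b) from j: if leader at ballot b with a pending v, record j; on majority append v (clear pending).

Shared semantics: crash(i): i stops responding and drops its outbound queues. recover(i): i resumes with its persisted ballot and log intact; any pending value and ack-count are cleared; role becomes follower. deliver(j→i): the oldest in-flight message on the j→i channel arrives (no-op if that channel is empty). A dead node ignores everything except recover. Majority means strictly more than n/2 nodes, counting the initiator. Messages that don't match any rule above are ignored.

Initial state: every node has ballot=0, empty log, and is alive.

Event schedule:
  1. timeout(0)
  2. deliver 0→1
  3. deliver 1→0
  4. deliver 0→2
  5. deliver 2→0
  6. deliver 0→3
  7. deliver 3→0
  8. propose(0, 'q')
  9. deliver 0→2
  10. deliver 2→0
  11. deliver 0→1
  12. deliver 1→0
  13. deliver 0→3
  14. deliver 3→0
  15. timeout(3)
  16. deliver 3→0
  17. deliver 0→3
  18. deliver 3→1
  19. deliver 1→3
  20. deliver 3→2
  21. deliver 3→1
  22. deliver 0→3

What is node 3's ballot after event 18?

11

step 1 timeout(0): 0={cand,b=4,log=-}
step 2 deliver 0→1: 1={foll,b=4,log=-}
step 3 deliver 1→0: —
step 4 deliver 0→2: 2={foll,b=4,log=-}
step 5 deliver 2→0: 0={lead,b=4,log=-}
step 6 deliver 0→3: 3={foll,b=4,log=-}
step 7 deliver 3→0: —
step 8 propose(0,'q'): —
step 9 deliver 0→2: 2={foll,b=4,log=q}
step 10 deliver 2→0: —
step 11 deliver 0→1: 1={foll,b=4,log=q}
step 12 deliver 1→0: 0={lead,b=4,log=q}
step 13 deliver 0→3: 3={foll,b=4,log=q}
step 14 deliver 3→0: —
step 15 timeout(3): 3={cand,b=11,log=q}
step 16 deliver 3→0: 0={foll,b=11,log=q}
step 17 deliver 0→3: —
step 18 deliver 3→1: 1={foll,b=11,log=q}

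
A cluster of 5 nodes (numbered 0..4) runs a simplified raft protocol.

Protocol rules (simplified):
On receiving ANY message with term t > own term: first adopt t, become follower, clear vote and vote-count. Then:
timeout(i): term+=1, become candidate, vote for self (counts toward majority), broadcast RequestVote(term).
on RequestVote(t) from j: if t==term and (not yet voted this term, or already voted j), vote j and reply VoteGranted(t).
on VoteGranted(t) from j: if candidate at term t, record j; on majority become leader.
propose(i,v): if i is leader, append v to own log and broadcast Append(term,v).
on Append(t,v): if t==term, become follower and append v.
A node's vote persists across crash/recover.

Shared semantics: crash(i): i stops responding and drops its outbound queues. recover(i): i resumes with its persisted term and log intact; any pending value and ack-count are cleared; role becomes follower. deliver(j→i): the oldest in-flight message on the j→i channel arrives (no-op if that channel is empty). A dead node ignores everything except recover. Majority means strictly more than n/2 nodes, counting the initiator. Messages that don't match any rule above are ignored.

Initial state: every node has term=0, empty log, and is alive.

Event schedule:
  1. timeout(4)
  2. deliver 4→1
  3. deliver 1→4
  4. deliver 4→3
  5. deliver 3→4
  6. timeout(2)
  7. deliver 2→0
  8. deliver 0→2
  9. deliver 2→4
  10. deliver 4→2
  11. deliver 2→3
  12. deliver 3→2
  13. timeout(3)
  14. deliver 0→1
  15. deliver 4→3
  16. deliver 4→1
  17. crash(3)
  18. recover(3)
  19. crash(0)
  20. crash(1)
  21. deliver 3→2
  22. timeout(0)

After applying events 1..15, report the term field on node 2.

e1 timeout(4): 4[cand,t=1,-]
e2 deliver 4→1: 1[foll,t=1,-]
e3 deliver 1→4: ·
e4 deliver 4→3: 3[foll,t=1,-]
e5 deliver 3→4: 4[lead,t=1,-]
e6 timeout(2): 2[cand,t=1,-]
e7 deliver 2→0: 0[foll,t=1,-]
e8 deliver 0→2: ·
e9 deliver 2→4: ·
e10 deliver 4→2: ·
e11 deliver 2→3: ·
e12 deliver 3→2: ·
e13 timeout(3): 3[cand,t=2,-]
e14 deliver 0→1: ·
e15 deliver 4→3: ·

1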